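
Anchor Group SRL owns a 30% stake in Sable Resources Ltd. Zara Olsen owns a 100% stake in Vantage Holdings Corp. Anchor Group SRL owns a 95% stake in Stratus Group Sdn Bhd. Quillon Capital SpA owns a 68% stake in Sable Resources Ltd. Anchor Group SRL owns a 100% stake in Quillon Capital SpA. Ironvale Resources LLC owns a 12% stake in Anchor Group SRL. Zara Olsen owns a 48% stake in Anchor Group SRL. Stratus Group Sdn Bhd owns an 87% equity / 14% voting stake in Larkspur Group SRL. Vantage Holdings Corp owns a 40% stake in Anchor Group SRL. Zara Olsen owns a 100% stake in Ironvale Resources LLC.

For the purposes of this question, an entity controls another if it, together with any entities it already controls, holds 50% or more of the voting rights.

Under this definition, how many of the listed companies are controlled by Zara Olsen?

6

Zara holds 100% of Ironvale, so Zara controls Ironvale.
Zara holds 100% of Vantage, so Zara controls Vantage.
Vantage and Zara and Ironvale together hold 40% + 48% + 12% = 100% of Anchor, so Zara controls Anchor.
Anchor holds 100% of Quillon, so Zara controls Quillon.
Anchor holds 95% of Stratus, so Zara controls Stratus.
Anchor and Quillon together hold 30% + 68% = 98% of Sable, so Zara controls Sable.
No other company's threshold is met.
Zara controls 6 companies.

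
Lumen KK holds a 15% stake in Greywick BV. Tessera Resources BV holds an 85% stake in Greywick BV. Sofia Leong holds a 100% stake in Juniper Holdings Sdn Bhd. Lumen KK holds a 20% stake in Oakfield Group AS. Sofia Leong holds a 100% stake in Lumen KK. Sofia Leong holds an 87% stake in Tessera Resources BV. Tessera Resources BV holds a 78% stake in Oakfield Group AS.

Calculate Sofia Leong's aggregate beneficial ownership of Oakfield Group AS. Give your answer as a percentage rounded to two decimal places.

Sofia reaches Oakfield along 2 paths.
Via Tessera: 87% × 78% = 67.86%.
Via Lumen: 100% × 20% = 20%.
Total: 67.86% + 20% = 87.86%.

87.86%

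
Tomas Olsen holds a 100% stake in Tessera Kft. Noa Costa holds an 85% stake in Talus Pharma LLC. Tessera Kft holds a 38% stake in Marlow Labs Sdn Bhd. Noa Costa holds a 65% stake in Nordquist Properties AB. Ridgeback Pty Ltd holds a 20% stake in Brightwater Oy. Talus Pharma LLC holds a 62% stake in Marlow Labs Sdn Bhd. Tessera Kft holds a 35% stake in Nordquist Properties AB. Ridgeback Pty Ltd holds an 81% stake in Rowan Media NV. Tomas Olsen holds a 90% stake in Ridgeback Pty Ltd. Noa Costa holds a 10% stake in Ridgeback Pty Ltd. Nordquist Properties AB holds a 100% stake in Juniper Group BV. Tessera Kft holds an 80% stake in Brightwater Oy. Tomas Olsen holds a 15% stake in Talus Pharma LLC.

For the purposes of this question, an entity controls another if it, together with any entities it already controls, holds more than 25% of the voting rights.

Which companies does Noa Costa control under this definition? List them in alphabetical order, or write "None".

Juniper Group BV, Marlow Labs Sdn Bhd, Nordquist Properties AB, Talus Pharma LLC

Noa holds 85% of Talus, so Noa controls Talus.
Talus holds 62% of Marlow, so Noa controls Marlow.
Noa holds 65% of Nordquist, so Noa controls Nordquist.
Nordquist holds 100% of Juniper, so Noa controls Juniper.
No other company's threshold is met.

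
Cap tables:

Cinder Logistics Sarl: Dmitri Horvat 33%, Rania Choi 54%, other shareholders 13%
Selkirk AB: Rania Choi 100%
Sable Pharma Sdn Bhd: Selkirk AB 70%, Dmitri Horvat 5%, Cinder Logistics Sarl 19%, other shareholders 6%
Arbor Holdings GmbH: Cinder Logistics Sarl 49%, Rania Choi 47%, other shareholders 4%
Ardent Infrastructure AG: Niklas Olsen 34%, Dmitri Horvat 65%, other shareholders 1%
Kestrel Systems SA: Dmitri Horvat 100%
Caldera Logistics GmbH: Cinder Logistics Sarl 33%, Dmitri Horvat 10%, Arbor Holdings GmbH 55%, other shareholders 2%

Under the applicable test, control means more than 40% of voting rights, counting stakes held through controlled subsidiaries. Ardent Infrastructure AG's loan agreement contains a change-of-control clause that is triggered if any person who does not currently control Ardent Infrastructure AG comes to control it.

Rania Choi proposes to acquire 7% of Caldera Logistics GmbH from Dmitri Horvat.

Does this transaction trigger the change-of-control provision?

No

The purchase adds only to Rania's holdings (Dmitri's stake shrinks), so Rania is the only person who could newly come to control Ardent.
Rania holds 54% of Cinder, so Rania controls Cinder.
Rania holds 100% of Selkirk, so Rania controls Selkirk.
Selkirk and Cinder together hold 70% + 19% = 89% of Sable, so Rania controls Sable.
Cinder and Rania together hold 49% + 47% = 96% of Arbor, so Rania controls Arbor.
Cinder and Arbor together hold 33% + 55% = 88% of Caldera, so Rania controls Caldera.
Neither Rania nor any entity Rania controls holds any voting interest in Ardent.
So before the transaction, Rania does not control Ardent.
After the purchase, Rania holds 7% of Caldera directly, and Dmitri's stake falls to 3%.
Cinder and Arbor and Rania together hold 33% + 55% + 7% = 95% of Caldera, so Rania controls Caldera.
After the transaction, neither Rania nor any entity Rania controls holds a voting interest in Ardent, so Rania still does not control it.
No new person acquires control, so the clause is not triggered.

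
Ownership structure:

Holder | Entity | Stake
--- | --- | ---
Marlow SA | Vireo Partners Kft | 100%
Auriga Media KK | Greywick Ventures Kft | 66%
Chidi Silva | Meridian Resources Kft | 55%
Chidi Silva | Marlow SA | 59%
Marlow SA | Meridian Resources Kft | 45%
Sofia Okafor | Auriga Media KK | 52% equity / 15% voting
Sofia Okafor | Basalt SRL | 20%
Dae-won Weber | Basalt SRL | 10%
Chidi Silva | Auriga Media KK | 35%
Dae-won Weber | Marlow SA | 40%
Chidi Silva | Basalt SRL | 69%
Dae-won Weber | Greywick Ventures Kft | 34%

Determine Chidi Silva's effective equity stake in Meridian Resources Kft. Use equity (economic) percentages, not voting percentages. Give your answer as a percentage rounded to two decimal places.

81.55%

Chidi reaches Meridian along 2 paths.
Via Marlow: 59% × 45% = 26.55%.
Direct stake: 55% = 55%.
Total: 26.55% + 55% = 81.55%.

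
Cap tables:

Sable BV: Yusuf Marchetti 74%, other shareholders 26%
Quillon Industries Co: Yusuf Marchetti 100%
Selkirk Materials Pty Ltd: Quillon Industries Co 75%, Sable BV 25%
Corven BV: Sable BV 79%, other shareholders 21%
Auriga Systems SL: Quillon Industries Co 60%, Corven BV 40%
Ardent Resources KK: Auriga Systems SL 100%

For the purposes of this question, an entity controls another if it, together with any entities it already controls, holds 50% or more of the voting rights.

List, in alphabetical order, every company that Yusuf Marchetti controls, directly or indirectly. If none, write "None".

Yusuf holds 74% of Sable, so Yusuf controls Sable.
Yusuf holds 100% of Quillon, so Yusuf controls Quillon.
Quillon and Sable together hold 75% + 25% = 100% of Selkirk, so Yusuf controls Selkirk.
Sable holds 79% of Corven, so Yusuf controls Corven.
Quillon and Corven together hold 60% + 40% = 100% of Auriga, so Yusuf controls Auriga.
Auriga holds 100% of Ardent, so Yusuf controls Ardent.

Ardent Resources KK, Auriga Systems SL, Corven BV, Quillon Industries Co, Sable BV, Selkirk Materials Pty Ltd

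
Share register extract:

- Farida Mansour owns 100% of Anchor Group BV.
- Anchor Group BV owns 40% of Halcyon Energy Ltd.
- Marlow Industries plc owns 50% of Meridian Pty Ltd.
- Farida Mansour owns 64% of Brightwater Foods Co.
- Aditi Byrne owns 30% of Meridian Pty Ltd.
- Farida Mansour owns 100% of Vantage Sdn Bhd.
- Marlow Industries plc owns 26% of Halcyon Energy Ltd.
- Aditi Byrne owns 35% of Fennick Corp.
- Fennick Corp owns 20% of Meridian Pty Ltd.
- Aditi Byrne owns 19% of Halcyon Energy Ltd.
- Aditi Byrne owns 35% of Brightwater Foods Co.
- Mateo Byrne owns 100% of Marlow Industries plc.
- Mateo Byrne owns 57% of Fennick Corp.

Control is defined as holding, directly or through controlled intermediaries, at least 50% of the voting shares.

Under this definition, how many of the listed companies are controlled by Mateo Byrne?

Mateo holds 57% of Fennick, so Mateo controls Fennick.
Mateo holds 100% of Marlow, so Mateo controls Marlow.
Marlow and Fennick together hold 50% + 20% = 70% of Meridian, so Mateo controls Meridian.
No other company's threshold is met.
Mateo controls 3 companies.

3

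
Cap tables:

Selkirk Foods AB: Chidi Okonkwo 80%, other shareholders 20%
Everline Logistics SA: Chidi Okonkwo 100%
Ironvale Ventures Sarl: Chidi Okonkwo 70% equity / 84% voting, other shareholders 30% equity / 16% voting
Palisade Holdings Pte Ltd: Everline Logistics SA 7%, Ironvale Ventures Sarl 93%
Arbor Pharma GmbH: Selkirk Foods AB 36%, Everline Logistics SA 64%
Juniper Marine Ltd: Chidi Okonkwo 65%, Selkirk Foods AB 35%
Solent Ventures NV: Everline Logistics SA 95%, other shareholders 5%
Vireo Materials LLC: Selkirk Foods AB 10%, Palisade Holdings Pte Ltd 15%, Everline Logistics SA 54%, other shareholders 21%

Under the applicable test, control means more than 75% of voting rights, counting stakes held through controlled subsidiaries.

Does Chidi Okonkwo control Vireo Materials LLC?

Yes

Chidi holds 80% of Selkirk, so Chidi controls Selkirk.
Chidi holds 84% of Ironvale, so Chidi controls Ironvale.
Chidi holds 100% of Everline, so Chidi controls Everline.
Everline and Ironvale together hold 7% + 93% = 100% of Palisade, so Chidi controls Palisade.
Selkirk and Palisade and Everline together hold 10% + 15% + 54% = 79% of Vireo, so Chidi controls Vireo.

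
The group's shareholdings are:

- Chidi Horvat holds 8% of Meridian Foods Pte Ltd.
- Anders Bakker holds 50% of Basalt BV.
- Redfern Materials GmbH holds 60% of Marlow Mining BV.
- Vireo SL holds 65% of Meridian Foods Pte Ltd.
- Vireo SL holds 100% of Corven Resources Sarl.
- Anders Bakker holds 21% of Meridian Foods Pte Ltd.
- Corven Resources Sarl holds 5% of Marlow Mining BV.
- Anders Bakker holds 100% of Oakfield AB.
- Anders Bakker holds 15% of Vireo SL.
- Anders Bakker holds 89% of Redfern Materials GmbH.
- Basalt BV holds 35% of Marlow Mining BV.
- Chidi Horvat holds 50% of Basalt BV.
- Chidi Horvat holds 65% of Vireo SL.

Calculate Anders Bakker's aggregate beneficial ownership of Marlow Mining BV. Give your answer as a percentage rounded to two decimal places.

Anders reaches Marlow along 3 paths.
Via Redfern: 89% × 60% = 53.4%.
Via Basalt: 50% × 35% = 17.5%.
Via Vireo → Corven: 15% × 100% × 5% = 0.75%.
Total: 53.4% + 17.5% + 0.75% = 71.65%.

71.65%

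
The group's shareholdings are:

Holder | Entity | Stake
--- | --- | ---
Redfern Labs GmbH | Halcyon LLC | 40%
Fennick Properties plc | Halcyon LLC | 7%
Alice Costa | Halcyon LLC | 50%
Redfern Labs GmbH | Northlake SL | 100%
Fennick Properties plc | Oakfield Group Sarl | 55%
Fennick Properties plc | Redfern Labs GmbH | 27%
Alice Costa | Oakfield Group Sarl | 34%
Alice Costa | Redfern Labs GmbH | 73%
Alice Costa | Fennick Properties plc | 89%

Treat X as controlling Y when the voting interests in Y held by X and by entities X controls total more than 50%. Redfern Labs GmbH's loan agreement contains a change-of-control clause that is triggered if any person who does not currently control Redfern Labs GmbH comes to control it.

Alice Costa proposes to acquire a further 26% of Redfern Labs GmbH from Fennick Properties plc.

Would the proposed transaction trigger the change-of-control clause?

No

The purchase adds only to Alice's holdings (Fennick's stake shrinks), so Alice is the only person who could newly come to control Redfern.
Alice holds 89% of Fennick, so Alice controls Fennick.
Alice and Fennick together hold 73% + 27% = 100% of Redfern, so Alice controls Redfern.
So Alice already controls Redfern before the transaction.
After the purchase, Alice's direct stake in Redfern rises to 73% + 26% = 99%, and Fennick's stake falls to 1%.
Alice controlled Redfern already, so this is not a new person acquiring control; every other person's position is unchanged or reduced.
No new person acquires control, so the clause is not triggered.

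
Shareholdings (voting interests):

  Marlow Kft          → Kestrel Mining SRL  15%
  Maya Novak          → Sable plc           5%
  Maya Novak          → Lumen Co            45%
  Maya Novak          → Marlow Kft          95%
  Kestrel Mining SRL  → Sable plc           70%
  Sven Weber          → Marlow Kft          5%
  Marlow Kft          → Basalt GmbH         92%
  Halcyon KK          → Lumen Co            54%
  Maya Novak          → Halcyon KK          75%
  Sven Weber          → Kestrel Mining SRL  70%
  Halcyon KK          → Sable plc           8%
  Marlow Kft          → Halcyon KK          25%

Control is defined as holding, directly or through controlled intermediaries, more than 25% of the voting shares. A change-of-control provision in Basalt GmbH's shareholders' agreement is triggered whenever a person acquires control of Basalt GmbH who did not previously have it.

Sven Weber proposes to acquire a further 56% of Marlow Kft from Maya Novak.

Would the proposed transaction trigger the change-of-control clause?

The purchase adds only to Sven's holdings (Maya's stake shrinks), so Sven is the only person who could newly come to control Basalt.
Sven holds 70% of Kestrel, so Sven controls Kestrel.
Kestrel holds 70% of Sable, so Sven controls Sable.
Neither Sven nor any entity Sven controls holds any voting interest in Basalt.
So before the transaction, Sven does not control Basalt.
After the purchase, Sven's direct stake in Marlow rises to 5% + 56% = 61%, and Maya's stake falls to 39%.
Sven holds 61% of Marlow, so Sven controls Marlow.
Marlow holds 92% of Basalt, so Sven controls Basalt.
Sven did not control Basalt before and does after, so the clause is triggered.

Yes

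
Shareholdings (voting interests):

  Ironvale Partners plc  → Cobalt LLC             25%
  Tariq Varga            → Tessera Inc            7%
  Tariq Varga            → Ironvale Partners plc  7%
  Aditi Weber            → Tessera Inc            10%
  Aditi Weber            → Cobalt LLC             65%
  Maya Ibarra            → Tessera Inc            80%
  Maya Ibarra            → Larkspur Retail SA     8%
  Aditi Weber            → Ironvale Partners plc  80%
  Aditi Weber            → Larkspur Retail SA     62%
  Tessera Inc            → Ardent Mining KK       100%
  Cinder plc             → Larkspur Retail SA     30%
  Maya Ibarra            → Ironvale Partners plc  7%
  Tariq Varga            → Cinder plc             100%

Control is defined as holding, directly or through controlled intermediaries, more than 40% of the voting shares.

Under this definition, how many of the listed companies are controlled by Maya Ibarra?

2

Maya holds 80% of Tessera, so Maya controls Tessera.
Tessera holds 100% of Ardent, so Maya controls Ardent.
No other company's threshold is met.
Maya controls 2 companies.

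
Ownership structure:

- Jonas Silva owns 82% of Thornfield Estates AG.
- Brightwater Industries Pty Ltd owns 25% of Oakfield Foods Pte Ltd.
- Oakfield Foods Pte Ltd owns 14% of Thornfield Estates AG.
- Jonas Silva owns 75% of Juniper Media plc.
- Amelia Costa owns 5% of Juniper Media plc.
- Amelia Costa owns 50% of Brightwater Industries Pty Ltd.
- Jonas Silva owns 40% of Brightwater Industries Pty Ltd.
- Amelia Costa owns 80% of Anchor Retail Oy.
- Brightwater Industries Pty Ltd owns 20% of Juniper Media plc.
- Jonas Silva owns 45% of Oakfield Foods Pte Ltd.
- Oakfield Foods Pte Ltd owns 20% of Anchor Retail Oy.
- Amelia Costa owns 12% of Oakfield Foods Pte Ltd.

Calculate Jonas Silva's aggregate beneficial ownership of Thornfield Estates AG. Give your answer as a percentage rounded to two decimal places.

Jonas reaches Thornfield along 3 paths.
Direct stake: 82% = 82%.
Via Oakfield: 45% × 14% = 6.3%.
Via Brightwater → Oakfield: 40% × 25% × 14% = 1.4%.
Total: 82% + 6.3% + 1.4% = 89.7%.
Rounded: 89.70%.

89.70%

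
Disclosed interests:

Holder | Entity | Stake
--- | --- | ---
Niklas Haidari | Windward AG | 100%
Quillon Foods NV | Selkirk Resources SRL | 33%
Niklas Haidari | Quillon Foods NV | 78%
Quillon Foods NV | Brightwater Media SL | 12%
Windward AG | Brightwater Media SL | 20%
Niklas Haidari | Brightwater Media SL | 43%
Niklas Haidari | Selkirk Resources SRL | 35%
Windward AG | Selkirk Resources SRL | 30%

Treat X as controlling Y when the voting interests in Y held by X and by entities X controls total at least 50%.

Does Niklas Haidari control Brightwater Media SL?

Niklas holds 100% of Windward, so Niklas controls Windward.
Niklas holds 78% of Quillon, so Niklas controls Quillon.
Quillon and Windward and Niklas together hold 12% + 20% + 43% = 75% of Brightwater, so Niklas controls Brightwater.

Yes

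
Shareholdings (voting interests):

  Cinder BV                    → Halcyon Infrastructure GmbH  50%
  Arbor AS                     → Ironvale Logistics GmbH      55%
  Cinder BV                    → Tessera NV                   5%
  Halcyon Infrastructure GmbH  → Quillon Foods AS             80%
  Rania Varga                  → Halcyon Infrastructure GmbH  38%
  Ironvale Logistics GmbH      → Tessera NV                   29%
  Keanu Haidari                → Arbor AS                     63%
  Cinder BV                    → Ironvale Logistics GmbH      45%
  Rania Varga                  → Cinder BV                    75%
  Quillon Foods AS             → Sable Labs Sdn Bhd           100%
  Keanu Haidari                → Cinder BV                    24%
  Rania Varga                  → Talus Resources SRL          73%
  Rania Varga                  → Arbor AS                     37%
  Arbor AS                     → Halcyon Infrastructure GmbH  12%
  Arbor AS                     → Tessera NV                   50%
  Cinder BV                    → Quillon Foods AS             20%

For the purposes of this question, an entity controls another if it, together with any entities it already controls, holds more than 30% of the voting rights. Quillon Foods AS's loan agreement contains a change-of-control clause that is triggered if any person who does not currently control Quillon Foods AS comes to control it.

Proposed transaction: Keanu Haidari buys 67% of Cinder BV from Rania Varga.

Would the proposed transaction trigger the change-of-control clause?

Yes

The purchase adds only to Keanu's holdings (Rania's stake shrinks), so Keanu is the only person who could newly come to control Quillon.
Keanu holds 63% of Arbor, so Keanu controls Arbor.
Arbor holds 55% of Ironvale, so Keanu controls Ironvale.
Ironvale and Arbor together hold 29% + 50% = 79% of Tessera, so Keanu controls Tessera.
Neither Keanu nor any entity Keanu controls holds any voting interest in Quillon.
So before the transaction, Keanu does not control Quillon.
After the purchase, Keanu's direct stake in Cinder rises to 24% + 67% = 91%, and Rania's stake falls to 8%.
Keanu holds 91% of Cinder, so Keanu controls Cinder.
Arbor and Cinder together hold 12% + 50% = 62% of Halcyon, so Keanu controls Halcyon.
Cinder and Halcyon together hold 20% + 80% = 100% of Quillon, so Keanu controls Quillon.
Keanu did not control Quillon before and does after, so the clause is triggered.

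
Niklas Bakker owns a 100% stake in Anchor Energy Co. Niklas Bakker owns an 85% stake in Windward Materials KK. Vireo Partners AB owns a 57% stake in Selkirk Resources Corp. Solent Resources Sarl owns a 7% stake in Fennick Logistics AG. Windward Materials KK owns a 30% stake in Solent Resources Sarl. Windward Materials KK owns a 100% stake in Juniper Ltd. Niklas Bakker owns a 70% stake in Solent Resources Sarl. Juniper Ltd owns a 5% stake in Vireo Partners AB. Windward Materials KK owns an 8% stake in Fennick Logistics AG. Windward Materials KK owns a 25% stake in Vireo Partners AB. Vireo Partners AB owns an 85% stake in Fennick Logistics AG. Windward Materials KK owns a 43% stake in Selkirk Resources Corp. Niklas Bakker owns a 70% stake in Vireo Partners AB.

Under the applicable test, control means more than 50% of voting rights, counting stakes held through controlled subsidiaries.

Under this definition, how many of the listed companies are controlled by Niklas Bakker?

Niklas holds 100% of Anchor, so Niklas controls Anchor.
Niklas holds 85% of Windward, so Niklas controls Windward.
Windward holds 100% of Juniper, so Niklas controls Juniper.
Windward and Niklas together hold 30% + 70% = 100% of Solent, so Niklas controls Solent.
Windward and Niklas and Juniper together hold 25% + 70% + 5% = 100% of Vireo, so Niklas controls Vireo.
Vireo and Windward together hold 57% + 43% = 100% of Selkirk, so Niklas controls Selkirk.
Solent and Vireo and Windward together hold 7% + 85% + 8% = 100% of Fennick, so Niklas controls Fennick.
Niklas controls 7 companies.

7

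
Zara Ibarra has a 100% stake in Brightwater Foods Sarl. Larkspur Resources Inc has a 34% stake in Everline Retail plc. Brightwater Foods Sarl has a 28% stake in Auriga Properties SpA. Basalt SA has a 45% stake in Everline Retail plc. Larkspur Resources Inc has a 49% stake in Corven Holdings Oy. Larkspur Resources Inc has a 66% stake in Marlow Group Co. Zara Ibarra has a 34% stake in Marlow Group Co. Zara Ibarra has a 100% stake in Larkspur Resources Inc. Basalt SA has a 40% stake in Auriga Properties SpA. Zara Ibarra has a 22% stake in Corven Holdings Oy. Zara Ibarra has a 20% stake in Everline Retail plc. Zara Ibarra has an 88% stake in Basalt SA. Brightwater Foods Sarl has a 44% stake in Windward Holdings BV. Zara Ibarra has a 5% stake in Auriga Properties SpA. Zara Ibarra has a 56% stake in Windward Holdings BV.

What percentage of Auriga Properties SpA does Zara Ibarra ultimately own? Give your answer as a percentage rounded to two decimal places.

Zara reaches Auriga along 3 paths.
Via Basalt: 88% × 40% = 35.2%.
Direct stake: 5% = 5%.
Via Brightwater: 100% × 28% = 28%.
Total: 35.2% + 5% + 28% = 68.2%.
Rounded: 68.20%.

68.20%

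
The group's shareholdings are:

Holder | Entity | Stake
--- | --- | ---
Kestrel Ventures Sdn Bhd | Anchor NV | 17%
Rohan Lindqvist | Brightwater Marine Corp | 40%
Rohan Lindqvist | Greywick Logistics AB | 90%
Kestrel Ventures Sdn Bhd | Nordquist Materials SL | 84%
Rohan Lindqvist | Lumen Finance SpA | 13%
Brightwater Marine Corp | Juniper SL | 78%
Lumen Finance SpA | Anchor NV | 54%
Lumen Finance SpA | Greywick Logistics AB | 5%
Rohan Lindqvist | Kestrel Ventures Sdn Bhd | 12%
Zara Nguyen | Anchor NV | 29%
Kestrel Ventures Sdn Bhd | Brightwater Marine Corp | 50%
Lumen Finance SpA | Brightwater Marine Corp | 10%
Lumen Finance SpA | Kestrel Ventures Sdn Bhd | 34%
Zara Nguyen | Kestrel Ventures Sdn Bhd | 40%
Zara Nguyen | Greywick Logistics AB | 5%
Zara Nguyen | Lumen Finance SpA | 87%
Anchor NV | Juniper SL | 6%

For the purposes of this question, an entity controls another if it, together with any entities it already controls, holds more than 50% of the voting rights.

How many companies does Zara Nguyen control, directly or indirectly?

Zara holds 87% of Lumen, so Zara controls Lumen.
Lumen and Zara together hold 34% + 40% = 74% of Kestrel, so Zara controls Kestrel.
Lumen and Kestrel together hold 10% + 50% = 60% of Brightwater, so Zara controls Brightwater.
Kestrel and Zara and Lumen together hold 17% + 29% + 54% = 100% of Anchor, so Zara controls Anchor.
Kestrel holds 84% of Nordquist, so Zara controls Nordquist.
Anchor and Brightwater together hold 6% + 78% = 84% of Juniper, so Zara controls Juniper.
No other company's threshold is met.
Zara controls 6 companies.

6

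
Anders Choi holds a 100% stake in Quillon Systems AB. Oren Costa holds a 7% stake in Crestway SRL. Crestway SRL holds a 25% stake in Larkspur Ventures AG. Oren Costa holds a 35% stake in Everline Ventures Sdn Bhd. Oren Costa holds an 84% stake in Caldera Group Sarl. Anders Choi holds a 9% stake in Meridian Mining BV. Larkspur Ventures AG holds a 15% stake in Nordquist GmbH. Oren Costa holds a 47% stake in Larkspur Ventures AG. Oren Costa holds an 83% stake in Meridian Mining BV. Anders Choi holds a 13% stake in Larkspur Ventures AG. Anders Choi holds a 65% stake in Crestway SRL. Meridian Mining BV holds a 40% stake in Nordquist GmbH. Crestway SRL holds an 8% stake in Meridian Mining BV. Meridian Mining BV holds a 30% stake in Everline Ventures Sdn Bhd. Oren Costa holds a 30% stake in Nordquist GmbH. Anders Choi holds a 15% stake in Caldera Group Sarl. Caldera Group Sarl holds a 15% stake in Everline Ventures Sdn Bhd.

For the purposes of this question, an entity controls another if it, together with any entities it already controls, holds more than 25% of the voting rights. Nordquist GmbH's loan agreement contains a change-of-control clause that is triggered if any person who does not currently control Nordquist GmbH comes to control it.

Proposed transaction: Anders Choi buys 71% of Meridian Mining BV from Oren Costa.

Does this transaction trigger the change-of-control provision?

The purchase adds only to Anders's holdings (Oren's stake shrinks), so Anders is the only person who could newly come to control Nordquist.
Anders holds 65% of Crestway, so Anders controls Crestway.
Crestway and Anders together hold 25% + 13% = 38% of Larkspur, so Anders controls Larkspur.
Anders holds 100% of Quillon, so Anders controls Quillon.
In Nordquist, Anders's side holds only 15%, not > 25%.
So before the transaction, Anders does not control Nordquist.
After the purchase, Anders's direct stake in Meridian rises to 9% + 71% = 80%, and Oren's stake falls to 12%.
Anders and Crestway together hold 80% + 8% = 88% of Meridian, so Anders controls Meridian.
Larkspur and Meridian together hold 15% + 40% = 55% of Nordquist, so Anders controls Nordquist.
Anders did not control Nordquist before and does after, so the clause is triggered.

Yes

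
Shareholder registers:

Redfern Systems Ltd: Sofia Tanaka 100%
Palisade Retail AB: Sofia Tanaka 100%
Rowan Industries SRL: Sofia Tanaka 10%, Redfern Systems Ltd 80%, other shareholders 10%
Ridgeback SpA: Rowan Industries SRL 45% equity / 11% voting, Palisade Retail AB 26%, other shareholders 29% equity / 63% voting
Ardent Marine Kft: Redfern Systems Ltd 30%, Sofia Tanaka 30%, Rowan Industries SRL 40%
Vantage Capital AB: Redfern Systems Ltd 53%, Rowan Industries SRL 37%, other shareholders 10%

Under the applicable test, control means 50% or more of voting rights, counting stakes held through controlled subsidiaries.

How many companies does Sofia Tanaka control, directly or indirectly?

5

Sofia holds 100% of Redfern, so Sofia controls Redfern.
Sofia holds 100% of Palisade, so Sofia controls Palisade.
Sofia and Redfern together hold 10% + 80% = 90% of Rowan, so Sofia controls Rowan.
Redfern and Sofia and Rowan together hold 30% + 30% + 40% = 100% of Ardent, so Sofia controls Ardent.
Redfern and Rowan together hold 53% + 37% = 90% of Vantage, so Sofia controls Vantage.
No other company's threshold is met.
Sofia controls 5 companies.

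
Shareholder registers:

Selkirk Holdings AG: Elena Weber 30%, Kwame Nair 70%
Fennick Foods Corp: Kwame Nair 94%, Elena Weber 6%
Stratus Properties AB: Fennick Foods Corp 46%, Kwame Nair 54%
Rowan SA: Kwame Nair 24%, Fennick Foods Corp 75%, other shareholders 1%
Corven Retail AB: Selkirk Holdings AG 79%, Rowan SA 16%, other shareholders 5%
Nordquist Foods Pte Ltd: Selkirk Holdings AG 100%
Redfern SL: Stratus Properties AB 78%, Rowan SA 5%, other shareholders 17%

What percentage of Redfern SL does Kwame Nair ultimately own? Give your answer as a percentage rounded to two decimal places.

80.57%

Kwame reaches Redfern along 4 paths.
Via Fennick → Stratus: 94% × 46% × 78% = 33.7272%.
Via Stratus: 54% × 78% = 42.12%.
Via Rowan: 24% × 5% = 1.2%.
Via Fennick → Rowan: 94% × 75% × 5% = 3.525%.
Total: 33.7272% + 42.12% + 1.2% + 3.525% = 80.5722%.
Rounded: 80.57%.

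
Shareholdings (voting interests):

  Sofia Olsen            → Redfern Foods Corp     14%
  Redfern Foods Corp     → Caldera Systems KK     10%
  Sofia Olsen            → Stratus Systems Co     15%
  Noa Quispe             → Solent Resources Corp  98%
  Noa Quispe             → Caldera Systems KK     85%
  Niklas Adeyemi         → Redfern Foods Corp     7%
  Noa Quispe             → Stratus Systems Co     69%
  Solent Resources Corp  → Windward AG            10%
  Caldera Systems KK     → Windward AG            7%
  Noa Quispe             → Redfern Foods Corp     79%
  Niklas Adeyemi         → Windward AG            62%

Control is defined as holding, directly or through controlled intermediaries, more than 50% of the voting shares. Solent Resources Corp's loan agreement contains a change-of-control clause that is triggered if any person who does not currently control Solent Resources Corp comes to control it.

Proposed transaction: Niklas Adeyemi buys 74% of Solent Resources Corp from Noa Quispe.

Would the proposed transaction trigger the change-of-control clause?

Yes

The purchase adds only to Niklas's holdings (Noa's stake shrinks), so Niklas is the only person who could newly come to control Solent.
Niklas holds 62% of Windward, so Niklas controls Windward.
Neither Niklas nor any entity Niklas controls holds any voting interest in Solent.
So before the transaction, Niklas does not control Solent.
After the purchase, Niklas holds 74% of Solent directly, and Noa's stake falls to 24%.
Niklas holds 74% of Solent, so Niklas controls Solent.
Niklas did not control Solent before and does after, so the clause is triggered.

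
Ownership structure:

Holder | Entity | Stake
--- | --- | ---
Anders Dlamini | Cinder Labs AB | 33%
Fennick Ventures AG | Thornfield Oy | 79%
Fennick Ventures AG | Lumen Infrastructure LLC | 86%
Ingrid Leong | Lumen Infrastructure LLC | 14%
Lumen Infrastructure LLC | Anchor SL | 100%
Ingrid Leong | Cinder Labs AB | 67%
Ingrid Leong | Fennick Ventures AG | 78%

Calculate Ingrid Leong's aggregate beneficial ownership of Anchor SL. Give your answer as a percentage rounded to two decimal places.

Ingrid reaches Anchor along 2 paths.
Via Fennick → Lumen: 78% × 86% × 100% = 67.08%.
Via Lumen: 14% × 100% = 14%.
Total: 67.08% + 14% = 81.08%.

81.08%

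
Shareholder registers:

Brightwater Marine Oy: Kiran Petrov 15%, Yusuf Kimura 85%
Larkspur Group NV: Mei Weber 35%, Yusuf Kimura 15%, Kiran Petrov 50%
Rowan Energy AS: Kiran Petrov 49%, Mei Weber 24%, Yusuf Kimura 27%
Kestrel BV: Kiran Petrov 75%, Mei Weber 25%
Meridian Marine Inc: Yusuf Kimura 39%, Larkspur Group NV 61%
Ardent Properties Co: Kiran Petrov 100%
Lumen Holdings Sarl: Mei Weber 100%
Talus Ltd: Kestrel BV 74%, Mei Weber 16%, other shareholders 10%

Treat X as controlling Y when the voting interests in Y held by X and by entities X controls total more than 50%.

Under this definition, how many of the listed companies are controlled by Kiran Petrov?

Kiran holds 75% of Kestrel, so Kiran controls Kestrel.
Kiran holds 100% of Ardent, so Kiran controls Ardent.
Kestrel holds 74% of Talus, so Kiran controls Talus.
No other company's threshold is met.
Kiran controls 3 companies.

3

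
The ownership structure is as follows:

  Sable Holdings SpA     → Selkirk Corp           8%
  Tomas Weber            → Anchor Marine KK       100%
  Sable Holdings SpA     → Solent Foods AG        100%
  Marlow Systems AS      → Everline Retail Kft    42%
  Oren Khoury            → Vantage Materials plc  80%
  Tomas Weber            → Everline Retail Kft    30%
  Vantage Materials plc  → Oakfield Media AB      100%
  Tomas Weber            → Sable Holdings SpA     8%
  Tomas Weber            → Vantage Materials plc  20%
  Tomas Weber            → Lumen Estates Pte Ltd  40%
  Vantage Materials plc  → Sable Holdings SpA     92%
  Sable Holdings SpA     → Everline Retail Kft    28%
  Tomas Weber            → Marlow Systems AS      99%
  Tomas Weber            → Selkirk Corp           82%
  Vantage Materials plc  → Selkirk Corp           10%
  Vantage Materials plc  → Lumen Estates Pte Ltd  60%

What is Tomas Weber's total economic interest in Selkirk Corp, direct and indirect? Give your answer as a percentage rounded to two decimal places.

Tomas reaches Selkirk along 4 paths.
Via Sable: 8% × 8% = 0.64%.
Via Vantage → Sable: 20% × 92% × 8% = 1.472%.
Direct stake: 82% = 82%.
Via Vantage: 20% × 10% = 2%.
Total: 0.64% + 1.472% + 82% + 2% = 86.112%.
Rounded: 86.11%.

86.11%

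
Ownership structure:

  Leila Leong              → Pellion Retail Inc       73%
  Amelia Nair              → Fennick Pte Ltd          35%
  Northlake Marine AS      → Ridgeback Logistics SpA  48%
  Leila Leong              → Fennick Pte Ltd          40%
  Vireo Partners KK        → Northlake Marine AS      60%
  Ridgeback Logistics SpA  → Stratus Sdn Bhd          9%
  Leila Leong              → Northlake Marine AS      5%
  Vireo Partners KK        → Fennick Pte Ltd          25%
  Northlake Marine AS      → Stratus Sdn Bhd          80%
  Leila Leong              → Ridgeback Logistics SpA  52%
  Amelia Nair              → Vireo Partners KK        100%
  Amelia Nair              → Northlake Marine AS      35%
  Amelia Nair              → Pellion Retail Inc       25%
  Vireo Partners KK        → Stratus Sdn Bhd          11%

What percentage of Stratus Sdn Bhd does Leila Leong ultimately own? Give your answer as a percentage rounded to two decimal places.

Leila reaches Stratus along 3 paths.
Via Northlake: 5% × 80% = 4%.
Via Northlake → Ridgeback: 5% × 48% × 9% = 0.216%.
Via Ridgeback: 52% × 9% = 4.68%.
Total: 4% + 0.216% + 4.68% = 8.896%.
Rounded: 8.90%.

8.90%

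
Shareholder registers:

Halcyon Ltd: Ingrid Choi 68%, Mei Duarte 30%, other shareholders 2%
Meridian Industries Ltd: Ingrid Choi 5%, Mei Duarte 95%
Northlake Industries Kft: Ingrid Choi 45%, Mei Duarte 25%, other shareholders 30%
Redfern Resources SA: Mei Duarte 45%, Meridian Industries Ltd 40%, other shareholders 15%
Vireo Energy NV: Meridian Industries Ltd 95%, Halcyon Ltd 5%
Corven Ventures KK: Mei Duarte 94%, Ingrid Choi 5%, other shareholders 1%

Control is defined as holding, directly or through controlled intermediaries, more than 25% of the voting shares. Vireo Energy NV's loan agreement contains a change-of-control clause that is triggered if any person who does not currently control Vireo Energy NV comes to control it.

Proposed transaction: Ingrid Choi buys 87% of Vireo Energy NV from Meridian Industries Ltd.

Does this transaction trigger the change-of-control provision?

The purchase adds only to Ingrid's holdings (Meridian's stake shrinks), so Ingrid is the only person who could newly come to control Vireo.
Ingrid holds 68% of Halcyon, so Ingrid controls Halcyon.
Ingrid holds 45% of Northlake, so Ingrid controls Northlake.
In Vireo, Ingrid's side holds only 5%, not > 25%.
So before the transaction, Ingrid does not control Vireo.
After the purchase, Ingrid holds 87% of Vireo directly, and Meridian's stake falls to 8%.
Halcyon and Ingrid together hold 5% + 87% = 92% of Vireo, so Ingrid controls Vireo.
Ingrid did not control Vireo before and does after, so the clause is triggered.

Yes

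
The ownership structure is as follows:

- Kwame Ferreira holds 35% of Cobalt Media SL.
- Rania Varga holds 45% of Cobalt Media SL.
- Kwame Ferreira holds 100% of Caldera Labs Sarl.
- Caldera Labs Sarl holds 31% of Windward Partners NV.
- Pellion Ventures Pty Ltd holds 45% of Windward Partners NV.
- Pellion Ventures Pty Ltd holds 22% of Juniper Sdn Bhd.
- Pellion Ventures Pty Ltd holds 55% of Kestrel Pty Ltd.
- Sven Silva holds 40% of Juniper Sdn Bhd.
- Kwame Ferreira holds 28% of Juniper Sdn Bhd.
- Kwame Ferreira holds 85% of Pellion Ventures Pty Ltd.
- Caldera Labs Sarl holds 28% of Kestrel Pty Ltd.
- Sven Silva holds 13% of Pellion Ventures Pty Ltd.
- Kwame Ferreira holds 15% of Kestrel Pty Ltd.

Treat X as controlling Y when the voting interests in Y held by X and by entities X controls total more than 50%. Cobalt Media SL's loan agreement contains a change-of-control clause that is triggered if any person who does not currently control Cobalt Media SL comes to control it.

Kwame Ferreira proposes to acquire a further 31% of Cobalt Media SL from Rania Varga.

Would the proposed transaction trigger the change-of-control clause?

Yes

The purchase adds only to Kwame's holdings (Rania's stake shrinks), so Kwame is the only person who could newly come to control Cobalt.
Kwame holds 85% of Pellion, so Kwame controls Pellion.
Kwame holds 100% of Caldera, so Kwame controls Caldera.
Caldera and Pellion together hold 31% + 45% = 76% of Windward, so Kwame controls Windward.
Caldera and Kwame and Pellion together hold 28% + 15% + 55% = 98% of Kestrel, so Kwame controls Kestrel.
In Cobalt, Kwame's side holds only 35%, not > 50%.
So before the transaction, Kwame does not control Cobalt.
After the purchase, Kwame's direct stake in Cobalt rises to 35% + 31% = 66%, and Rania's stake falls to 14%.
Kwame holds 66% of Cobalt, so Kwame controls Cobalt.
Kwame did not control Cobalt before and does after, so the clause is triggered.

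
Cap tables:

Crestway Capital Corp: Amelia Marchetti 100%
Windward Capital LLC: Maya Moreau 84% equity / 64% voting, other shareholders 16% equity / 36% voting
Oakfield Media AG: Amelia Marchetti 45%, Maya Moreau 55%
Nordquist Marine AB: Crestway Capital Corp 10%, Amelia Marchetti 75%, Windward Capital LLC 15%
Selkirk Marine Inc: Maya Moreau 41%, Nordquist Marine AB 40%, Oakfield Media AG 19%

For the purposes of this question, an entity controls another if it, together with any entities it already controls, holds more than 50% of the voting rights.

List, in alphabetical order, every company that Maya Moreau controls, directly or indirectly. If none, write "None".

Maya holds 64% of Windward, so Maya controls Windward.
Maya holds 55% of Oakfield, so Maya controls Oakfield.
Maya and Oakfield together hold 41% + 19% = 60% of Selkirk, so Maya controls Selkirk.
No other company's threshold is met.

Oakfield Media AG, Selkirk Marine Inc, Windward Capital LLC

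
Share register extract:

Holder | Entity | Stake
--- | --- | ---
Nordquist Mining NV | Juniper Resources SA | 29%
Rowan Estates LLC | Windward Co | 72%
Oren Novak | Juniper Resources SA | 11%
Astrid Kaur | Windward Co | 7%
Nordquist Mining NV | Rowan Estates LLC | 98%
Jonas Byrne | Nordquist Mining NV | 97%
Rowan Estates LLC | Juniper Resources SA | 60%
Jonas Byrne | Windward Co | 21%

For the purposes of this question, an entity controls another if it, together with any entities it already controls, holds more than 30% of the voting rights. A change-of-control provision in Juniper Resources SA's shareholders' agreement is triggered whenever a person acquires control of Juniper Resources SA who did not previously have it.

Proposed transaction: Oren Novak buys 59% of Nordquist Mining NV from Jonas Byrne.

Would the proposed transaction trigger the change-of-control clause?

The purchase adds only to Oren's holdings (Jonas's stake shrinks), so Oren is the only person who could newly come to control Juniper.
Oren's largest direct stake is 11% in Juniper, which does not meet the threshold, so Oren controls no company.
In Juniper, Oren's side holds only 11%, not > 30%.
So before the transaction, Oren does not control Juniper.
After the purchase, Oren holds 59% of Nordquist directly, and Jonas's stake falls to 38%.
Oren holds 59% of Nordquist, so Oren controls Nordquist.
Nordquist holds 98% of Rowan, so Oren controls Rowan.
Oren and Nordquist and Rowan together hold 11% + 29% + 60% = 100% of Juniper, so Oren controls Juniper.
Oren did not control Juniper before and does after, so the clause is triggered.

Yes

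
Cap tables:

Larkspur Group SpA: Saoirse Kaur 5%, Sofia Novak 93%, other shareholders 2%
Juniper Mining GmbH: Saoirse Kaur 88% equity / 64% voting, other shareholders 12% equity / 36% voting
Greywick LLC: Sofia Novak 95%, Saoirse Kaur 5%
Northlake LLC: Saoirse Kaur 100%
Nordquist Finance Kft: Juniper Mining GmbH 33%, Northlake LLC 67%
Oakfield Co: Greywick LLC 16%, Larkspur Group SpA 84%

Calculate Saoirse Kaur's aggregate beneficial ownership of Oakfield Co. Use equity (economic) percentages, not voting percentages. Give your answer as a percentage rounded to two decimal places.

5.00%

Saoirse reaches Oakfield along 2 paths.
Via Greywick: 5% × 16% = 0.8%.
Via Larkspur: 5% × 84% = 4.2%.
Total: 0.8% + 4.2% = 5%.
Rounded: 5.00%.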